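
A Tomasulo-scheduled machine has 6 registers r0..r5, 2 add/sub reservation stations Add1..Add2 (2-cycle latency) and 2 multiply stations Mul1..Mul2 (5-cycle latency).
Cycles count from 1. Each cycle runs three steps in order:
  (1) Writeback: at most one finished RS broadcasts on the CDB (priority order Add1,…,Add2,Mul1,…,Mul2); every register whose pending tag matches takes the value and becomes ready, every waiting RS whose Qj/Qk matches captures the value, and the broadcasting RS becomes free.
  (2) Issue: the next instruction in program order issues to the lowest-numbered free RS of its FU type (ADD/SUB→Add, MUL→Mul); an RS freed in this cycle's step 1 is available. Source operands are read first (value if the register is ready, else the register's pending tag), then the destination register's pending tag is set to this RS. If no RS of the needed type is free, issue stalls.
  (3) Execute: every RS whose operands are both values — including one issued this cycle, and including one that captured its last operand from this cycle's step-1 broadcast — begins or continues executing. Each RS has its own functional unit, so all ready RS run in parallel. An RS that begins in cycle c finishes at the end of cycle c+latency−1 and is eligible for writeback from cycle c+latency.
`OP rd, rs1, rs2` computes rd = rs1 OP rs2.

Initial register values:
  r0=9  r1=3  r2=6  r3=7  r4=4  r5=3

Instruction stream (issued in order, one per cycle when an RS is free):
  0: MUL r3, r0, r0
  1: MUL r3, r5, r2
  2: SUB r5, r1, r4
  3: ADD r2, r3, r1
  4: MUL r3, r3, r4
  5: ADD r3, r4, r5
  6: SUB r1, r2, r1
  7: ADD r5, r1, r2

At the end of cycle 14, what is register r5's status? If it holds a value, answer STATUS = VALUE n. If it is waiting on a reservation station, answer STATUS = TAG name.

c1: issue MUL r3<-Mul1 | r0:9,r1:3,r2:6,r3:Mul1,r4:4,r5:3
c2: issue MUL r3<-Mul2 | r0:9,r1:3,r2:6,r3:Mul2,r4:4,r5:3
c3: issue SUB r5<-Add1 | r0:9,r1:3,r2:6,r3:Mul2,r4:4,r5:Add1
c4: issue ADD r2<-Add2 | r0:9,r1:3,r2:Add2,r3:Mul2,r4:4,r5:Add1
c5: CDB Add1=-1; stall | r0:9,r1:3,r2:Add2,r3:Mul2,r4:4,r5:-1
c6: CDB Mul1=81; issue MUL r3<-Mul1 | r0:9,r1:3,r2:Add2,r3:Mul1,r4:4,r5:-1
c7: CDB Mul2=18; issue ADD r3<-Add1 | r0:9,r1:3,r2:Add2,r3:Add1,r4:4,r5:-1
c8: stall | r0:9,r1:3,r2:Add2,r3:Add1,r4:4,r5:-1
c9: CDB Add1=3; issue SUB r1<-Add1 | r0:9,r1:Add1,r2:Add2,r3:3,r4:4,r5:-1
c10: CDB Add2=21; issue ADD r5<-Add2 | r0:9,r1:Add1,r2:21,r3:3,r4:4,r5:Add2
c11: - | r0:9,r1:Add1,r2:21,r3:3,r4:4,r5:Add2
c12: CDB Add1=18 | r0:9,r1:18,r2:21,r3:3,r4:4,r5:Add2
c13: CDB Mul1=72 | r0:9,r1:18,r2:21,r3:3,r4:4,r5:Add2
c14: CDB Add2=39 | r0:9,r1:18,r2:21,r3:3,r4:4,r5:39

STATUS = VALUE 39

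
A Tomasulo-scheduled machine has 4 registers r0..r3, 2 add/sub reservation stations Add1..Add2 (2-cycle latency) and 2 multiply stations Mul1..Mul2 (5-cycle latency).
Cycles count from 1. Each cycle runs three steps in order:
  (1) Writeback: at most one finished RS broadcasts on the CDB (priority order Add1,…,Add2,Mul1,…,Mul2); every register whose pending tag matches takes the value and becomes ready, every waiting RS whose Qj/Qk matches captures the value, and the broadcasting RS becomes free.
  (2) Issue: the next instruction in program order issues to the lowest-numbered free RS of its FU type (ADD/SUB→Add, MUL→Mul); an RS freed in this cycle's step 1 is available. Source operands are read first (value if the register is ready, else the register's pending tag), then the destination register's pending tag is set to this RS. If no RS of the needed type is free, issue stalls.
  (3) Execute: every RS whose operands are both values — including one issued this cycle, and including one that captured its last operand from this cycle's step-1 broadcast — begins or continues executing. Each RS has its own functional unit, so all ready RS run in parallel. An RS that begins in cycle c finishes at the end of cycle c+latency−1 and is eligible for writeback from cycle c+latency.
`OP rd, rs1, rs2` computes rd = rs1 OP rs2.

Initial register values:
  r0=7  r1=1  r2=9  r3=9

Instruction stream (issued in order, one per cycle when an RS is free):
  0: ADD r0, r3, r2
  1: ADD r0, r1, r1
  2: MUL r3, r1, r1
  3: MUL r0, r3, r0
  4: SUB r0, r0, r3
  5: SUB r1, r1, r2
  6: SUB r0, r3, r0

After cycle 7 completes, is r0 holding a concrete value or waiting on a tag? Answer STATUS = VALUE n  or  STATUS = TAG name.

STATUS = TAG Add1

c1: issue ADD r0<-Add1 | r0:Add1,r1:1,r2:9,r3:9
c2: issue ADD r0<-Add2 | r0:Add2,r1:1,r2:9,r3:9
c3: CDB Add1=18; issue MUL r3<-Mul1 | r0:Add2,r1:1,r2:9,r3:Mul1
c4: CDB Add2=2; issue MUL r0<-Mul2 | r0:Mul2,r1:1,r2:9,r3:Mul1
c5: issue SUB r0<-Add1 | r0:Add1,r1:1,r2:9,r3:Mul1
c6: issue SUB r1<-Add2 | r0:Add1,r1:Add2,r2:9,r3:Mul1
c7: stall | r0:Add1,r1:Add2,r2:9,r3:Mul1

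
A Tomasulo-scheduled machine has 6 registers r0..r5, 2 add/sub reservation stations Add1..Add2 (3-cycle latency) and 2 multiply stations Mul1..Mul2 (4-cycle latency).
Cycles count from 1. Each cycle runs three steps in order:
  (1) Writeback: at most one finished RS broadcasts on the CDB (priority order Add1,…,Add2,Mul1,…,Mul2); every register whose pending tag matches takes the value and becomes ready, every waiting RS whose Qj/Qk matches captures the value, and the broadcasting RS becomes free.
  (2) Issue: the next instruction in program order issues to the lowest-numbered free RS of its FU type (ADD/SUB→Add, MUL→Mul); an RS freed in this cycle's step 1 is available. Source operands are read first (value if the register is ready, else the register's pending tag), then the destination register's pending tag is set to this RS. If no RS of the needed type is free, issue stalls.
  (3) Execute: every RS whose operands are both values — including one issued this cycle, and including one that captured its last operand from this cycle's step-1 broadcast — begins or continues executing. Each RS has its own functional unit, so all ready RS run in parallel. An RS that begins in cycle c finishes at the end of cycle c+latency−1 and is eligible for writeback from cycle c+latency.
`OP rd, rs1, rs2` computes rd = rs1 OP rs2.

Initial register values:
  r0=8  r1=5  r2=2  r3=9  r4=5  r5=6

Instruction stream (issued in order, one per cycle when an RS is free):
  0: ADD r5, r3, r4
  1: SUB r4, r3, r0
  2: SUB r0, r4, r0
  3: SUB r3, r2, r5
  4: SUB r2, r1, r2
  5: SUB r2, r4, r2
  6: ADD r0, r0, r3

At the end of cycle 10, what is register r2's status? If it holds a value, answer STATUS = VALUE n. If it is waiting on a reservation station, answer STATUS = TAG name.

STATUS = TAG Add2

c1: issue ADD r5<-Add1 | r0:8,r1:5,r2:2,r3:9,r4:5,r5:Add1
c2: issue SUB r4<-Add2 | r0:8,r1:5,r2:2,r3:9,r4:Add2,r5:Add1
c3: stall | r0:8,r1:5,r2:2,r3:9,r4:Add2,r5:Add1
c4: CDB Add1=14; issue SUB r0<-Add1 | r0:Add1,r1:5,r2:2,r3:9,r4:Add2,r5:14
c5: CDB Add2=1; issue SUB r3<-Add2 | r0:Add1,r1:5,r2:2,r3:Add2,r4:1,r5:14
c6: stall | r0:Add1,r1:5,r2:2,r3:Add2,r4:1,r5:14
c7: stall | r0:Add1,r1:5,r2:2,r3:Add2,r4:1,r5:14
c8: CDB Add1=-7; issue SUB r2<-Add1 | r0:-7,r1:5,r2:Add1,r3:Add2,r4:1,r5:14
c9: CDB Add2=-12; issue SUB r2<-Add2 | r0:-7,r1:5,r2:Add2,r3:-12,r4:1,r5:14
c10: stall | r0:-7,r1:5,r2:Add2,r3:-12,r4:1,r5:14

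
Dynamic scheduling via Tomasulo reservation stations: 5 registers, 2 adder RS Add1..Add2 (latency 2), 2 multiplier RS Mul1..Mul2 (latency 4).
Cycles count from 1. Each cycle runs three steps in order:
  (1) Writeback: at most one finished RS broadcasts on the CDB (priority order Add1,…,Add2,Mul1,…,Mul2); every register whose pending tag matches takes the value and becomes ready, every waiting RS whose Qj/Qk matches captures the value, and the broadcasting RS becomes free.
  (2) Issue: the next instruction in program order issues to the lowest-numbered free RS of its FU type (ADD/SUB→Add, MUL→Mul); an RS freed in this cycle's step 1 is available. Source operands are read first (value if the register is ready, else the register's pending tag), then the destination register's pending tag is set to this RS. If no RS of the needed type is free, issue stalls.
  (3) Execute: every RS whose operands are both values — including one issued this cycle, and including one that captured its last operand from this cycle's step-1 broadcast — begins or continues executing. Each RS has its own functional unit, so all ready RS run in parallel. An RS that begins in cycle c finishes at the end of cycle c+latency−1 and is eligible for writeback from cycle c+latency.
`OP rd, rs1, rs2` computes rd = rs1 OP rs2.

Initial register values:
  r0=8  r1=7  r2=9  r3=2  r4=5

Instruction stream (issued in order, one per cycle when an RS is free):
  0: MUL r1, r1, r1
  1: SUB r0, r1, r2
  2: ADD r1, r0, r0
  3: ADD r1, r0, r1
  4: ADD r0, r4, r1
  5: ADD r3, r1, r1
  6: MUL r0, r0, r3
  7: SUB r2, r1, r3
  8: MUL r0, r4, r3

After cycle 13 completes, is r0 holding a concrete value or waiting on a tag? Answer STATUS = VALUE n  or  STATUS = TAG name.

c1: issue MUL r1<-Mul1 | r0:8,r1:Mul1,r2:9,r3:2,r4:5
c2: issue SUB r0<-Add1 | r0:Add1,r1:Mul1,r2:9,r3:2,r4:5
c3: issue ADD r1<-Add2 | r0:Add1,r1:Add2,r2:9,r3:2,r4:5
c4: stall | r0:Add1,r1:Add2,r2:9,r3:2,r4:5
c5: CDB Mul1=49; stall | r0:Add1,r1:Add2,r2:9,r3:2,r4:5
c6: stall | r0:Add1,r1:Add2,r2:9,r3:2,r4:5
c7: CDB Add1=40; issue ADD r1<-Add1 | r0:40,r1:Add1,r2:9,r3:2,r4:5
c8: stall | r0:40,r1:Add1,r2:9,r3:2,r4:5
c9: CDB Add2=80; issue ADD r0<-Add2 | r0:Add2,r1:Add1,r2:9,r3:2,r4:5
c10: stall | r0:Add2,r1:Add1,r2:9,r3:2,r4:5
c11: CDB Add1=120; issue ADD r3<-Add1 | r0:Add2,r1:120,r2:9,r3:Add1,r4:5
c12: issue MUL r0<-Mul1 | r0:Mul1,r1:120,r2:9,r3:Add1,r4:5
c13: CDB Add1=240; issue SUB r2<-Add1 | r0:Mul1,r1:120,r2:Add1,r3:240,r4:5

STATUS = TAG Mul1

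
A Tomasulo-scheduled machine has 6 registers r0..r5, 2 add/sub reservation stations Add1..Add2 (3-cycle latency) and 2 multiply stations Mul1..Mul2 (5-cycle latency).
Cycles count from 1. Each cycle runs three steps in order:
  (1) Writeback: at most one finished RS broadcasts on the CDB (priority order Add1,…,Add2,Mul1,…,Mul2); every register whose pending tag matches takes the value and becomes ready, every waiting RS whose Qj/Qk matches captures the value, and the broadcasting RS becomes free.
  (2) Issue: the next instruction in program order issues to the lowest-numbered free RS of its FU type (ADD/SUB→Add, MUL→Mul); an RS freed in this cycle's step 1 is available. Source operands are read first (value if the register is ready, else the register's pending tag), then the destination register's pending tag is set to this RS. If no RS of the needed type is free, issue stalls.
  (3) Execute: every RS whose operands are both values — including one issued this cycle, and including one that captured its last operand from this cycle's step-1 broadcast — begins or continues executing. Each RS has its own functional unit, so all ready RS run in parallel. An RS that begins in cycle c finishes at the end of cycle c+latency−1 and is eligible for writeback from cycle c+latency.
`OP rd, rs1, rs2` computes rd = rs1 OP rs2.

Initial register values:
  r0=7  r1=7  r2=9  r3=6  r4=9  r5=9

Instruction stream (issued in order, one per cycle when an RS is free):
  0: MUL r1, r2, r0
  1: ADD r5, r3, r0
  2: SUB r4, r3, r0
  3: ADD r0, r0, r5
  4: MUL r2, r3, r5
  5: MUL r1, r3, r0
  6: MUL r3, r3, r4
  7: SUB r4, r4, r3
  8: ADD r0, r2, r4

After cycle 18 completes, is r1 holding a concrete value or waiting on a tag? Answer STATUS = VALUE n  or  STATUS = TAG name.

  c1: issue MUL r1<-Mul1  regs: r0:7,r1:Mul1,r2:9,r3:6,r4:9,r5:9
  c2: issue ADD r5<-Add1  regs: r0:7,r1:Mul1,r2:9,r3:6,r4:9,r5:Add1
  c3: issue SUB r4<-Add2  regs: r0:7,r1:Mul1,r2:9,r3:6,r4:Add2,r5:Add1
  c4: stall  regs: r0:7,r1:Mul1,r2:9,r3:6,r4:Add2,r5:Add1
  c5: CDB Add1=13; issue ADD r0<-Add1  regs: r0:Add1,r1:Mul1,r2:9,r3:6,r4:Add2,r5:13
  c6: CDB Add2=-1; issue MUL r2<-Mul2  regs: r0:Add1,r1:Mul1,r2:Mul2,r3:6,r4:-1,r5:13
  c7: CDB Mul1=63; issue MUL r1<-Mul1  regs: r0:Add1,r1:Mul1,r2:Mul2,r3:6,r4:-1,r5:13
  c8: CDB Add1=20; stall  regs: r0:20,r1:Mul1,r2:Mul2,r3:6,r4:-1,r5:13
  c9: stall  regs: r0:20,r1:Mul1,r2:Mul2,r3:6,r4:-1,r5:13
  c10: stall  regs: r0:20,r1:Mul1,r2:Mul2,r3:6,r4:-1,r5:13
  c11: CDB Mul2=78; issue MUL r3<-Mul2  regs: r0:20,r1:Mul1,r2:78,r3:Mul2,r4:-1,r5:13
  c12: issue SUB r4<-Add1  regs: r0:20,r1:Mul1,r2:78,r3:Mul2,r4:Add1,r5:13
  c13: CDB Mul1=120; issue ADD r0<-Add2  regs: r0:Add2,r1:120,r2:78,r3:Mul2,r4:Add1,r5:13
  c14: -  regs: r0:Add2,r1:120,r2:78,r3:Mul2,r4:Add1,r5:13
  c15: -  regs: r0:Add2,r1:120,r2:78,r3:Mul2,r4:Add1,r5:13
  c16: CDB Mul2=-6  regs: r0:Add2,r1:120,r2:78,r3:-6,r4:Add1,r5:13
  c17: -  regs: r0:Add2,r1:120,r2:78,r3:-6,r4:Add1,r5:13
  c18: -  regs: r0:Add2,r1:120,r2:78,r3:-6,r4:Add1,r5:13

STATUS = VALUE 120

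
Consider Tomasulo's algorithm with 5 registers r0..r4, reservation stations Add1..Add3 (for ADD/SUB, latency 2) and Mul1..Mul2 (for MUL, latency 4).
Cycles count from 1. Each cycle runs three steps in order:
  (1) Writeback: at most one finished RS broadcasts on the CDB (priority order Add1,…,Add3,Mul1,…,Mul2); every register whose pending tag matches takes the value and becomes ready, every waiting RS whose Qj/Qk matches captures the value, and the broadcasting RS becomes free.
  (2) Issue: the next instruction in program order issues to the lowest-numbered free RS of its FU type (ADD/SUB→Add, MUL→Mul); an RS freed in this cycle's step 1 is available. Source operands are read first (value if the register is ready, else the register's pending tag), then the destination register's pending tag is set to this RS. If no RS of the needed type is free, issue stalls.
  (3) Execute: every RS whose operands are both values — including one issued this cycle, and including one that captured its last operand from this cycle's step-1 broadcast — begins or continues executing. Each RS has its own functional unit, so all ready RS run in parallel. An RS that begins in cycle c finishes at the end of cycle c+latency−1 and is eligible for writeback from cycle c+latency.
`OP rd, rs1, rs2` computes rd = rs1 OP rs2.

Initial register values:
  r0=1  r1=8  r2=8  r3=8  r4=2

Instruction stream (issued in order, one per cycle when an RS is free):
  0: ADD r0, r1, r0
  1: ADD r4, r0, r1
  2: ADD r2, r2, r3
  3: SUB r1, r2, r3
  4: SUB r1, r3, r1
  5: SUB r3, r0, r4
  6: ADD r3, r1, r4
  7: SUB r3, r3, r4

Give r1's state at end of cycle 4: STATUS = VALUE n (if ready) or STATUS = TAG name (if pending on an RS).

STATUS = TAG Add3

c1: issue ADD r0<-Add1 | r0:Add1,r1:8,r2:8,r3:8,r4:2
c2: issue ADD r4<-Add2 | r0:Add1,r1:8,r2:8,r3:8,r4:Add2
c3: CDB Add1=9; issue ADD r2<-Add1 | r0:9,r1:8,r2:Add1,r3:8,r4:Add2
c4: issue SUB r1<-Add3 | r0:9,r1:Add3,r2:Add1,r3:8,r4:Add2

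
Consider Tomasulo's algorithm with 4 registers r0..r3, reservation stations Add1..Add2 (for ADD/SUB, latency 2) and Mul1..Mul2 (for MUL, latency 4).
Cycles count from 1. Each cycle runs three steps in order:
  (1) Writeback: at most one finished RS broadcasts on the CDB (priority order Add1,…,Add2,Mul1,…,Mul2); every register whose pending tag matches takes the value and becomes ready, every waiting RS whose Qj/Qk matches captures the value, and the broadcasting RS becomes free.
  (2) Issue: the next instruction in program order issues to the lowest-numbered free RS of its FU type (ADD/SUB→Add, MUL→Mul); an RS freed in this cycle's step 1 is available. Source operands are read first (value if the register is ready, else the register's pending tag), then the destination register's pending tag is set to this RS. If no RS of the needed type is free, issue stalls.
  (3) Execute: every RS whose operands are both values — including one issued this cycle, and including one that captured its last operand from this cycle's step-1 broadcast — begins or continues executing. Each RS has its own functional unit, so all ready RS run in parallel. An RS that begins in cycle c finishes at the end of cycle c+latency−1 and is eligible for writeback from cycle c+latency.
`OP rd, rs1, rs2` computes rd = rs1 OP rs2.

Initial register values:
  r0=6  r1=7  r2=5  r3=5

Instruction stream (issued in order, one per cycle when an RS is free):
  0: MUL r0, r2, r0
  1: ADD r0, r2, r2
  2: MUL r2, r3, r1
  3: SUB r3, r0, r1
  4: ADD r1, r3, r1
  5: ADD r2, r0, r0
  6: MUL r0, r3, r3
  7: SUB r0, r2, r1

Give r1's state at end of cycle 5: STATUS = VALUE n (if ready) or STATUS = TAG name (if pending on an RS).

c1: issue MUL r0<-Mul1 | r0:Mul1,r1:7,r2:5,r3:5
c2: issue ADD r0<-Add1 | r0:Add1,r1:7,r2:5,r3:5
c3: issue MUL r2<-Mul2 | r0:Add1,r1:7,r2:Mul2,r3:5
c4: CDB Add1=10; issue SUB r3<-Add1 | r0:10,r1:7,r2:Mul2,r3:Add1
c5: CDB Mul1=30; issue ADD r1<-Add2 | r0:10,r1:Add2,r2:Mul2,r3:Add1

STATUS = TAG Add2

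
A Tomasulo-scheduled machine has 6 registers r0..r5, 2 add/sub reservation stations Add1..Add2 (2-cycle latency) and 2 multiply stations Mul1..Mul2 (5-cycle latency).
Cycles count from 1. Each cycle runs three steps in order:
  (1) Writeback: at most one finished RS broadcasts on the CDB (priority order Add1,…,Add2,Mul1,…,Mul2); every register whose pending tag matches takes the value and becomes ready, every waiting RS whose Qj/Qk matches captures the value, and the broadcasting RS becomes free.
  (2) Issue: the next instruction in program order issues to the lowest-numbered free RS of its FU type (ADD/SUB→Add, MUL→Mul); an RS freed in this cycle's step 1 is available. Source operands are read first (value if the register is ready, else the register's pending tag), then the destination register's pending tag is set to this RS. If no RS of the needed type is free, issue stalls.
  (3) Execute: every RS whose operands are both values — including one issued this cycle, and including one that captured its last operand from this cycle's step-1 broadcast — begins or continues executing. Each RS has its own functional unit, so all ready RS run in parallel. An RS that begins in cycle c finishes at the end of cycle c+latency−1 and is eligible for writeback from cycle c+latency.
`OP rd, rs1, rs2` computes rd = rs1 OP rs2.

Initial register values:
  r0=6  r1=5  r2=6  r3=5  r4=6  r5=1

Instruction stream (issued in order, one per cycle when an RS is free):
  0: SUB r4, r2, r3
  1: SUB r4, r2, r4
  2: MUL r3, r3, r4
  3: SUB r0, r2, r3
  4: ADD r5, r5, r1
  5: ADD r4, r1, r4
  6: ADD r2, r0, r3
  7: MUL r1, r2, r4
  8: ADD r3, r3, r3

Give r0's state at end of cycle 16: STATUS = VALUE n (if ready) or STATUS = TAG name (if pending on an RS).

  c1: issue SUB r4<-Add1  regs: r0:6,r1:5,r2:6,r3:5,r4:Add1,r5:1
  c2: issue SUB r4<-Add2  regs: r0:6,r1:5,r2:6,r3:5,r4:Add2,r5:1
  c3: CDB Add1=1; issue MUL r3<-Mul1  regs: r0:6,r1:5,r2:6,r3:Mul1,r4:Add2,r5:1
  c4: issue SUB r0<-Add1  regs: r0:Add1,r1:5,r2:6,r3:Mul1,r4:Add2,r5:1
  c5: CDB Add2=5; issue ADD r5<-Add2  regs: r0:Add1,r1:5,r2:6,r3:Mul1,r4:5,r5:Add2
  c6: stall  regs: r0:Add1,r1:5,r2:6,r3:Mul1,r4:5,r5:Add2
  c7: CDB Add2=6; issue ADD r4<-Add2  regs: r0:Add1,r1:5,r2:6,r3:Mul1,r4:Add2,r5:6
  c8: stall  regs: r0:Add1,r1:5,r2:6,r3:Mul1,r4:Add2,r5:6
  c9: CDB Add2=10; issue ADD r2<-Add2  regs: r0:Add1,r1:5,r2:Add2,r3:Mul1,r4:10,r5:6
  c10: CDB Mul1=25; issue MUL r1<-Mul1  regs: r0:Add1,r1:Mul1,r2:Add2,r3:25,r4:10,r5:6
  c11: stall  regs: r0:Add1,r1:Mul1,r2:Add2,r3:25,r4:10,r5:6
  c12: CDB Add1=-19; issue ADD r3<-Add1  regs: r0:-19,r1:Mul1,r2:Add2,r3:Add1,r4:10,r5:6
  c13: -  regs: r0:-19,r1:Mul1,r2:Add2,r3:Add1,r4:10,r5:6
  c14: CDB Add1=50  regs: r0:-19,r1:Mul1,r2:Add2,r3:50,r4:10,r5:6
  c15: CDB Add2=6  regs: r0:-19,r1:Mul1,r2:6,r3:50,r4:10,r5:6
  c16: -  regs: r0:-19,r1:Mul1,r2:6,r3:50,r4:10,r5:6

STATUS = VALUE -19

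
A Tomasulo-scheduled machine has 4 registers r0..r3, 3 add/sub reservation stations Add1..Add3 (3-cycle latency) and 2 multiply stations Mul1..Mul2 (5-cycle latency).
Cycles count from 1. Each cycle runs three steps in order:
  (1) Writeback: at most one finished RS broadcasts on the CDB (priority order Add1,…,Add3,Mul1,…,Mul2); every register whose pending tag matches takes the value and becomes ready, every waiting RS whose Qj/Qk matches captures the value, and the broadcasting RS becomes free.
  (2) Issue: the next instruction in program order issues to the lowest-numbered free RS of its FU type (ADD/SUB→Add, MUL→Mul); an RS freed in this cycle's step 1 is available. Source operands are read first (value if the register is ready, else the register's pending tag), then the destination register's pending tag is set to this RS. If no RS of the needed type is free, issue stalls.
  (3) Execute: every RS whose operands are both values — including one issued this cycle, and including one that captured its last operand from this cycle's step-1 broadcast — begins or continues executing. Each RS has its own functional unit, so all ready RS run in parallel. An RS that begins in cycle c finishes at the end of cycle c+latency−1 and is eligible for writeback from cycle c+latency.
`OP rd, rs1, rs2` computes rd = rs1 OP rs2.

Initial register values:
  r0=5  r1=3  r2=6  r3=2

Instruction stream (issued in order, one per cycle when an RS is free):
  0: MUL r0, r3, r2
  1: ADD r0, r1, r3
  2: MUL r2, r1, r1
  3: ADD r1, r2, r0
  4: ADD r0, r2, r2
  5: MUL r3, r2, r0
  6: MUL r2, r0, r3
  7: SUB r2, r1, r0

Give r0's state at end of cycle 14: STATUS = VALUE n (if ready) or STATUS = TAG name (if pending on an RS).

STATUS = VALUE 18

c1: issue MUL r0<-Mul1 | r0:Mul1,r1:3,r2:6,r3:2
c2: issue ADD r0<-Add1 | r0:Add1,r1:3,r2:6,r3:2
c3: issue MUL r2<-Mul2 | r0:Add1,r1:3,r2:Mul2,r3:2
c4: issue ADD r1<-Add2 | r0:Add1,r1:Add2,r2:Mul2,r3:2
c5: CDB Add1=5; issue ADD r0<-Add1 | r0:Add1,r1:Add2,r2:Mul2,r3:2
c6: CDB Mul1=12; issue MUL r3<-Mul1 | r0:Add1,r1:Add2,r2:Mul2,r3:Mul1
c7: stall | r0:Add1,r1:Add2,r2:Mul2,r3:Mul1
c8: CDB Mul2=9; issue MUL r2<-Mul2 | r0:Add1,r1:Add2,r2:Mul2,r3:Mul1
c9: issue SUB r2<-Add3 | r0:Add1,r1:Add2,r2:Add3,r3:Mul1
c10: - | r0:Add1,r1:Add2,r2:Add3,r3:Mul1
c11: CDB Add1=18 | r0:18,r1:Add2,r2:Add3,r3:Mul1
c12: CDB Add2=14 | r0:18,r1:14,r2:Add3,r3:Mul1
c13: - | r0:18,r1:14,r2:Add3,r3:Mul1
c14: - | r0:18,r1:14,r2:Add3,r3:Mul1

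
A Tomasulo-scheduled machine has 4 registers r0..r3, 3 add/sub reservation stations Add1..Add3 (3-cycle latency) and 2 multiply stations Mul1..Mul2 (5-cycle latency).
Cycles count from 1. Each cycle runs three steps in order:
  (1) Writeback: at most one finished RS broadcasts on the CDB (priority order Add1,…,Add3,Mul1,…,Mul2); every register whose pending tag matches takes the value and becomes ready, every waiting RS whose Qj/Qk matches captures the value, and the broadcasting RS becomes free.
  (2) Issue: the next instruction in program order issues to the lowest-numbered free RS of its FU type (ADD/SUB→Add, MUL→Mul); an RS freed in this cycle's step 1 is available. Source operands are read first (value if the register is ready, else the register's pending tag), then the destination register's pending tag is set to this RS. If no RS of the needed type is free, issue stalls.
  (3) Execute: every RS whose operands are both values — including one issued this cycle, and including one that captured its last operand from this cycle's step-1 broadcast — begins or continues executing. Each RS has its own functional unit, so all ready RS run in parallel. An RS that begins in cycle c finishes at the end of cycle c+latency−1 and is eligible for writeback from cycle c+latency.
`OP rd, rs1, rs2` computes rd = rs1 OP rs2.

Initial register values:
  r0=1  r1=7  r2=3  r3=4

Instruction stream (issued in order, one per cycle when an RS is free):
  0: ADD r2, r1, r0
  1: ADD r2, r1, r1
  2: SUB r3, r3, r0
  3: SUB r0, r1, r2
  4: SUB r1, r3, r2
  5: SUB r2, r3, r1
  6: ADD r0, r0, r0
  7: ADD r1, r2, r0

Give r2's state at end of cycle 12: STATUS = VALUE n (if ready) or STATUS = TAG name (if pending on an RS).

STATUS = VALUE 14

c1: issue ADD r2<-Add1 | r0:1,r1:7,r2:Add1,r3:4
c2: issue ADD r2<-Add2 | r0:1,r1:7,r2:Add2,r3:4
c3: issue SUB r3<-Add3 | r0:1,r1:7,r2:Add2,r3:Add3
c4: CDB Add1=8; issue SUB r0<-Add1 | r0:Add1,r1:7,r2:Add2,r3:Add3
c5: CDB Add2=14; issue SUB r1<-Add2 | r0:Add1,r1:Add2,r2:14,r3:Add3
c6: CDB Add3=3; issue SUB r2<-Add3 | r0:Add1,r1:Add2,r2:Add3,r3:3
c7: stall | r0:Add1,r1:Add2,r2:Add3,r3:3
c8: CDB Add1=-7; issue ADD r0<-Add1 | r0:Add1,r1:Add2,r2:Add3,r3:3
c9: CDB Add2=-11; issue ADD r1<-Add2 | r0:Add1,r1:Add2,r2:Add3,r3:3
c10: - | r0:Add1,r1:Add2,r2:Add3,r3:3
c11: CDB Add1=-14 | r0:-14,r1:Add2,r2:Add3,r3:3
c12: CDB Add3=14 | r0:-14,r1:Add2,r2:14,r3:3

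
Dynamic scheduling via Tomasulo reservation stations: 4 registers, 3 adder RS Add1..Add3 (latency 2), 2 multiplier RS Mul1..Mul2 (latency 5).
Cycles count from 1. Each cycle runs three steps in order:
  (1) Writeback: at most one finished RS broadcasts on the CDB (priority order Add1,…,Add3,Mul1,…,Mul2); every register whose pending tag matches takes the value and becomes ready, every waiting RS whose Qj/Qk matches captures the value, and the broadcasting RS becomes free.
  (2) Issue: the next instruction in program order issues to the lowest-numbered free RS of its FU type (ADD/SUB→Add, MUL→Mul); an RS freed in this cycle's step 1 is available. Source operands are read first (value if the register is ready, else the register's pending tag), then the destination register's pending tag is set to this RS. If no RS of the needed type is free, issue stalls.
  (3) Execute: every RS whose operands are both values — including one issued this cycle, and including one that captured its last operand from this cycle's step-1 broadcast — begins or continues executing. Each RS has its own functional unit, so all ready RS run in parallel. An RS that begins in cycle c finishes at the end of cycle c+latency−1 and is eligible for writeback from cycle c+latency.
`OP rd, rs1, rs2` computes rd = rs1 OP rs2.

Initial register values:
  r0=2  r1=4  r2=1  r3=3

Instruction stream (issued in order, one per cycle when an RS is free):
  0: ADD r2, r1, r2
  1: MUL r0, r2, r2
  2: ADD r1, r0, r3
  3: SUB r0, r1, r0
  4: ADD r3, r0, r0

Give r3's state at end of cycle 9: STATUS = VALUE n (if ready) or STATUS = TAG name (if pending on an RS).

cycle 1: issue ADD r2<-Add1 // r0:2,r1:4,r2:Add1,r3:3
cycle 2: issue MUL r0<-Mul1 // r0:Mul1,r1:4,r2:Add1,r3:3
cycle 3: CDB Add1=5; issue ADD r1<-Add1 // r0:Mul1,r1:Add1,r2:5,r3:3
cycle 4: issue SUB r0<-Add2 // r0:Add2,r1:Add1,r2:5,r3:3
cycle 5: issue ADD r3<-Add3 // r0:Add2,r1:Add1,r2:5,r3:Add3
cycle 6: - // r0:Add2,r1:Add1,r2:5,r3:Add3
cycle 7: - // r0:Add2,r1:Add1,r2:5,r3:Add3
cycle 8: CDB Mul1=25 // r0:Add2,r1:Add1,r2:5,r3:Add3
cycle 9: - // r0:Add2,r1:Add1,r2:5,r3:Add3

STATUS = TAG Add3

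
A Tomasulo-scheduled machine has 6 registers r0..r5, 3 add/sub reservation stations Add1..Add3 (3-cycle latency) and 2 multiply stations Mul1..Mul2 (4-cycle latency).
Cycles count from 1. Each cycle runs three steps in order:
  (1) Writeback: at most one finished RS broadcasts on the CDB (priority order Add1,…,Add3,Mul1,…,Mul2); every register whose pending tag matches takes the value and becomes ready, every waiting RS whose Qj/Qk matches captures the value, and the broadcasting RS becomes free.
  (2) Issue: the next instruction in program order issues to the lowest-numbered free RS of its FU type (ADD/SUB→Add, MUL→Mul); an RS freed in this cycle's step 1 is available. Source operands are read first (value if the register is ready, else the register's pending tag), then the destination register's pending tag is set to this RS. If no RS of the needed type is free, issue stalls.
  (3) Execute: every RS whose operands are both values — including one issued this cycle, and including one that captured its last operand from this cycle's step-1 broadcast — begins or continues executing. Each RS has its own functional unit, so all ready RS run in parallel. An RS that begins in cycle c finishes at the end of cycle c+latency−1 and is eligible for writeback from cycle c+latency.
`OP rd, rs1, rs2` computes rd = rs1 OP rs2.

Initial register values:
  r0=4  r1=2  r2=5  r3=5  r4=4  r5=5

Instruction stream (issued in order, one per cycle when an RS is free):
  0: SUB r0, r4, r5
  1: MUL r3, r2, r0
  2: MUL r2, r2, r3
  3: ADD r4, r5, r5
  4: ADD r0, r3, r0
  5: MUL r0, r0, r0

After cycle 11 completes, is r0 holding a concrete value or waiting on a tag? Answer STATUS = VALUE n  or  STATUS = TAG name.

STATUS = TAG Mul1

  c1: issue SUB r0<-Add1  regs: r0:Add1,r1:2,r2:5,r3:5,r4:4,r5:5
  c2: issue MUL r3<-Mul1  regs: r0:Add1,r1:2,r2:5,r3:Mul1,r4:4,r5:5
  c3: issue MUL r2<-Mul2  regs: r0:Add1,r1:2,r2:Mul2,r3:Mul1,r4:4,r5:5
  c4: CDB Add1=-1; issue ADD r4<-Add1  regs: r0:-1,r1:2,r2:Mul2,r3:Mul1,r4:Add1,r5:5
  c5: issue ADD r0<-Add2  regs: r0:Add2,r1:2,r2:Mul2,r3:Mul1,r4:Add1,r5:5
  c6: stall  regs: r0:Add2,r1:2,r2:Mul2,r3:Mul1,r4:Add1,r5:5
  c7: CDB Add1=10; stall  regs: r0:Add2,r1:2,r2:Mul2,r3:Mul1,r4:10,r5:5
  c8: CDB Mul1=-5; issue MUL r0<-Mul1  regs: r0:Mul1,r1:2,r2:Mul2,r3:-5,r4:10,r5:5
  c9: -  regs: r0:Mul1,r1:2,r2:Mul2,r3:-5,r4:10,r5:5
  c10: -  regs: r0:Mul1,r1:2,r2:Mul2,r3:-5,r4:10,r5:5
  c11: CDB Add2=-6  regs: r0:Mul1,r1:2,r2:Mul2,r3:-5,r4:10,r5:5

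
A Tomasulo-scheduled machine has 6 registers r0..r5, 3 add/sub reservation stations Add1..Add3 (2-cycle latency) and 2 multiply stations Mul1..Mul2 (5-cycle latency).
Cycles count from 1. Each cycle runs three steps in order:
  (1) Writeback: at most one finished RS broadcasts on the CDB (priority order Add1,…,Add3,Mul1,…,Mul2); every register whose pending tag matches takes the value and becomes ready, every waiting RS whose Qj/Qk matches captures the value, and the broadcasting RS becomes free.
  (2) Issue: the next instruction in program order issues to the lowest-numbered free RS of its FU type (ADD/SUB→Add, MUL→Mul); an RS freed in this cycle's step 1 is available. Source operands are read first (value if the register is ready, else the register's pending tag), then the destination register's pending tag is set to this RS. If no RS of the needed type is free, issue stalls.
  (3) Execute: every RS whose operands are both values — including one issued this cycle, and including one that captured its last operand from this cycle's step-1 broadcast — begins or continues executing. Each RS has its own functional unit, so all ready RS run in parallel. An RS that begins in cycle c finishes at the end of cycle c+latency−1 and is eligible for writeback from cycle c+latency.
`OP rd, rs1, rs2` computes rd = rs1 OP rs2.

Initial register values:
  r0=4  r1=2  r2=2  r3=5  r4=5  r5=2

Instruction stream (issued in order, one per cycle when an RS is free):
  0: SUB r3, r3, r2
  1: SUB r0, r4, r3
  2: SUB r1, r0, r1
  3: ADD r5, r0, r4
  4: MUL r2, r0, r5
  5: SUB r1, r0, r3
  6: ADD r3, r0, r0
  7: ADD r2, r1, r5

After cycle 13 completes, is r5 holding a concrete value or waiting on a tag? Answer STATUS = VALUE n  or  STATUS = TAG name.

c1: issue SUB r3<-Add1 | r0:4,r1:2,r2:2,r3:Add1,r4:5,r5:2
c2: issue SUB r0<-Add2 | r0:Add2,r1:2,r2:2,r3:Add1,r4:5,r5:2
c3: CDB Add1=3; issue SUB r1<-Add1 | r0:Add2,r1:Add1,r2:2,r3:3,r4:5,r5:2
c4: issue ADD r5<-Add3 | r0:Add2,r1:Add1,r2:2,r3:3,r4:5,r5:Add3
c5: CDB Add2=2; issue MUL r2<-Mul1 | r0:2,r1:Add1,r2:Mul1,r3:3,r4:5,r5:Add3
c6: issue SUB r1<-Add2 | r0:2,r1:Add2,r2:Mul1,r3:3,r4:5,r5:Add3
c7: CDB Add1=0; issue ADD r3<-Add1 | r0:2,r1:Add2,r2:Mul1,r3:Add1,r4:5,r5:Add3
c8: CDB Add2=-1; issue ADD r2<-Add2 | r0:2,r1:-1,r2:Add2,r3:Add1,r4:5,r5:Add3
c9: CDB Add1=4 | r0:2,r1:-1,r2:Add2,r3:4,r4:5,r5:Add3
c10: CDB Add3=7 | r0:2,r1:-1,r2:Add2,r3:4,r4:5,r5:7
c11: - | r0:2,r1:-1,r2:Add2,r3:4,r4:5,r5:7
c12: CDB Add2=6 | r0:2,r1:-1,r2:6,r3:4,r4:5,r5:7
c13: - | r0:2,r1:-1,r2:6,r3:4,r4:5,r5:7

STATUS = VALUE 7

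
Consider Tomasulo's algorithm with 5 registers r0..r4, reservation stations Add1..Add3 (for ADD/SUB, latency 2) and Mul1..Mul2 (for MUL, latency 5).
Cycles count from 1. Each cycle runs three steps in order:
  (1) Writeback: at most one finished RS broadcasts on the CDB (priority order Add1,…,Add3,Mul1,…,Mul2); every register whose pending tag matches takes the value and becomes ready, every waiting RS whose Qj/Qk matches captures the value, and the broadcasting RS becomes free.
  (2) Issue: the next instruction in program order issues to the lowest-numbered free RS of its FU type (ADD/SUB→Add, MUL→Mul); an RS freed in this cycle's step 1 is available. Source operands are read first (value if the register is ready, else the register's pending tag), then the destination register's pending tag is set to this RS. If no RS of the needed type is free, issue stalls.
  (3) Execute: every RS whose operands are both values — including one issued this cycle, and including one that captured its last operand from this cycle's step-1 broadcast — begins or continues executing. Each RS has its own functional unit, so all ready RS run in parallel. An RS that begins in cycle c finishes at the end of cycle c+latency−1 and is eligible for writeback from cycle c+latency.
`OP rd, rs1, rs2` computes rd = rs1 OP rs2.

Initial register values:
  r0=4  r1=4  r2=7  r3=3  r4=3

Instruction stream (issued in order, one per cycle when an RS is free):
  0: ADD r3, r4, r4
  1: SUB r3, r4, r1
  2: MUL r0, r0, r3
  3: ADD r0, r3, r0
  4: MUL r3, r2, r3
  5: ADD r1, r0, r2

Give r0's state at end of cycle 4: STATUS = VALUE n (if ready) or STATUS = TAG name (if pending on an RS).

  c1: issue ADD r3<-Add1  regs: r0:4,r1:4,r2:7,r3:Add1,r4:3
  c2: issue SUB r3<-Add2  regs: r0:4,r1:4,r2:7,r3:Add2,r4:3
  c3: CDB Add1=6; issue MUL r0<-Mul1  regs: r0:Mul1,r1:4,r2:7,r3:Add2,r4:3
  c4: CDB Add2=-1; issue ADD r0<-Add1  regs: r0:Add1,r1:4,r2:7,r3:-1,r4:3

STATUS = TAG Add1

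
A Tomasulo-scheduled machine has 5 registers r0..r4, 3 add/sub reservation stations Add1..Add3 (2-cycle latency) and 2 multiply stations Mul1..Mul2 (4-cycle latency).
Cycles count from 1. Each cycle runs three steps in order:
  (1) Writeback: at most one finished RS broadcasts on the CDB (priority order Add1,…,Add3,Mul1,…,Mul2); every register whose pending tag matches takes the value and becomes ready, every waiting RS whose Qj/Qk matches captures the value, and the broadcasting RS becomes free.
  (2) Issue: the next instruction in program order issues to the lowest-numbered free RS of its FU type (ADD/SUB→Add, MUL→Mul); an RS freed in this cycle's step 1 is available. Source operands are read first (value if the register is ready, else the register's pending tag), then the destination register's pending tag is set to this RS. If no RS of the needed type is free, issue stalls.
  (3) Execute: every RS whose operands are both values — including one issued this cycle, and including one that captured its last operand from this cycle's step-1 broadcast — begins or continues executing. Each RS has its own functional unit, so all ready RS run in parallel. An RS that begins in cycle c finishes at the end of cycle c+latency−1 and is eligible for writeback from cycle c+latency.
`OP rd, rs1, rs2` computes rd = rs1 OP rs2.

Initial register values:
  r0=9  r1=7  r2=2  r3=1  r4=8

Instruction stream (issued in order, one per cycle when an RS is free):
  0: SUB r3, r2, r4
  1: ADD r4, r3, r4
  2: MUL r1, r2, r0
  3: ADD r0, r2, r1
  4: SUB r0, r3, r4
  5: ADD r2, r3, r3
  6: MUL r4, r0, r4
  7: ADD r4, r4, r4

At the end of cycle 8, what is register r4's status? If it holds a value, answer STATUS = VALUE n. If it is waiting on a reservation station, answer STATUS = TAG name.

cycle 1: issue SUB r3<-Add1 // r0:9,r1:7,r2:2,r3:Add1,r4:8
cycle 2: issue ADD r4<-Add2 // r0:9,r1:7,r2:2,r3:Add1,r4:Add2
cycle 3: CDB Add1=-6; issue MUL r1<-Mul1 // r0:9,r1:Mul1,r2:2,r3:-6,r4:Add2
cycle 4: issue ADD r0<-Add1 // r0:Add1,r1:Mul1,r2:2,r3:-6,r4:Add2
cycle 5: CDB Add2=2; issue SUB r0<-Add2 // r0:Add2,r1:Mul1,r2:2,r3:-6,r4:2
cycle 6: issue ADD r2<-Add3 // r0:Add2,r1:Mul1,r2:Add3,r3:-6,r4:2
cycle 7: CDB Add2=-8; issue MUL r4<-Mul2 // r0:-8,r1:Mul1,r2:Add3,r3:-6,r4:Mul2
cycle 8: CDB Add3=-12; issue ADD r4<-Add2 // r0:-8,r1:Mul1,r2:-12,r3:-6,r4:Add2

STATUS = TAG Add2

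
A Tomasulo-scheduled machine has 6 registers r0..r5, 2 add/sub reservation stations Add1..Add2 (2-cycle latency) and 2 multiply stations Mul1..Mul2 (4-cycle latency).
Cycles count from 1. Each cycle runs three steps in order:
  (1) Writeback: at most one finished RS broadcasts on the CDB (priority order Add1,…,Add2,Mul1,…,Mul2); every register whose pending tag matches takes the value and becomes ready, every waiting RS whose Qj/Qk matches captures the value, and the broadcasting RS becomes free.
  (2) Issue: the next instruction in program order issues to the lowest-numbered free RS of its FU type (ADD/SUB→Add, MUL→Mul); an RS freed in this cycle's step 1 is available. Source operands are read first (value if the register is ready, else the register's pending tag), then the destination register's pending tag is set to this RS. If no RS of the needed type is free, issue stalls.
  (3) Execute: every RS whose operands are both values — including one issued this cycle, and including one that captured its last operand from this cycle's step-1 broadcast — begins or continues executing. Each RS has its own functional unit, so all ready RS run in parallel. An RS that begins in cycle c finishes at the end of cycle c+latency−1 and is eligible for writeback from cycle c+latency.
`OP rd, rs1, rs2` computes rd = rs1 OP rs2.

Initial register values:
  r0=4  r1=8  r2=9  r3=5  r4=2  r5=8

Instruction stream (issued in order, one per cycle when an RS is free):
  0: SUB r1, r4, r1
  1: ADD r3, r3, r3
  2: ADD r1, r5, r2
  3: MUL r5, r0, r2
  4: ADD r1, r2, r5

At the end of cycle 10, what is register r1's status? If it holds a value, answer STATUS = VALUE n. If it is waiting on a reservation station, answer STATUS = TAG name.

  c1: issue SUB r1<-Add1  regs: r0:4,r1:Add1,r2:9,r3:5,r4:2,r5:8
  c2: issue ADD r3<-Add2  regs: r0:4,r1:Add1,r2:9,r3:Add2,r4:2,r5:8
  c3: CDB Add1=-6; issue ADD r1<-Add1  regs: r0:4,r1:Add1,r2:9,r3:Add2,r4:2,r5:8
  c4: CDB Add2=10; issue MUL r5<-Mul1  regs: r0:4,r1:Add1,r2:9,r3:10,r4:2,r5:Mul1
  c5: CDB Add1=17; issue ADD r1<-Add1  regs: r0:4,r1:Add1,r2:9,r3:10,r4:2,r5:Mul1
  c6: -  regs: r0:4,r1:Add1,r2:9,r3:10,r4:2,r5:Mul1
  c7: -  regs: r0:4,r1:Add1,r2:9,r3:10,r4:2,r5:Mul1
  c8: CDB Mul1=36  regs: r0:4,r1:Add1,r2:9,r3:10,r4:2,r5:36
  c9: -  regs: r0:4,r1:Add1,r2:9,r3:10,r4:2,r5:36
  c10: CDB Add1=45  regs: r0:4,r1:45,r2:9,r3:10,r4:2,r5:36

STATUS = VALUE 45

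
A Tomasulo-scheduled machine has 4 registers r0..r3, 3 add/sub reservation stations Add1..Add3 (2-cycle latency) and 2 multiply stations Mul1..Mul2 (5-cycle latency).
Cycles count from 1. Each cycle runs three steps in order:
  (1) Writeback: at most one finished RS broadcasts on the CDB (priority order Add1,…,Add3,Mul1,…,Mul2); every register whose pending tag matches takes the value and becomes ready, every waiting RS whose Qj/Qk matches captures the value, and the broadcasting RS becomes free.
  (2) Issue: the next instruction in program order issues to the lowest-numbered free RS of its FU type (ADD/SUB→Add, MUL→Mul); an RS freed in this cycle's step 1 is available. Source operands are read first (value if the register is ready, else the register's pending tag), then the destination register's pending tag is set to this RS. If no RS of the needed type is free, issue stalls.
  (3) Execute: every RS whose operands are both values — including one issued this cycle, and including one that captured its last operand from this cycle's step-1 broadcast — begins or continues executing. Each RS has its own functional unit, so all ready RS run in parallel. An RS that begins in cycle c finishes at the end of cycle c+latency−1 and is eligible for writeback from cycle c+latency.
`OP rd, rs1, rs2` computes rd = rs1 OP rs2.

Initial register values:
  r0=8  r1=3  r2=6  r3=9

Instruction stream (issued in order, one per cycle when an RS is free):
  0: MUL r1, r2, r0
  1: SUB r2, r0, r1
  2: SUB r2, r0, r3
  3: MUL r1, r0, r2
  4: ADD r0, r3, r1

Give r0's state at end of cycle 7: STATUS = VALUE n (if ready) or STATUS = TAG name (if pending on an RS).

c1: issue MUL r1<-Mul1 | r0:8,r1:Mul1,r2:6,r3:9
c2: issue SUB r2<-Add1 | r0:8,r1:Mul1,r2:Add1,r3:9
c3: issue SUB r2<-Add2 | r0:8,r1:Mul1,r2:Add2,r3:9
c4: issue MUL r1<-Mul2 | r0:8,r1:Mul2,r2:Add2,r3:9
c5: CDB Add2=-1; issue ADD r0<-Add2 | r0:Add2,r1:Mul2,r2:-1,r3:9
c6: CDB Mul1=48 | r0:Add2,r1:Mul2,r2:-1,r3:9
c7: - | r0:Add2,r1:Mul2,r2:-1,r3:9

STATUS = TAG Add2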